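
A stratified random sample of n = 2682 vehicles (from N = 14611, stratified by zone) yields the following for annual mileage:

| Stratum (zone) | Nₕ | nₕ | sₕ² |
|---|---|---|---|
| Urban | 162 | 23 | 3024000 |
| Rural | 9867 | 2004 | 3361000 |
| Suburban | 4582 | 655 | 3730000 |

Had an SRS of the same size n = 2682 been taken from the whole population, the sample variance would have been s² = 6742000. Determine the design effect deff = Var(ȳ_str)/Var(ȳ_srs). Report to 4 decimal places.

Var(ȳ_str) = Σ Wₕ²(1−fₕ)sₕ²/nₕ with Wₕ = Nₕ/14611:
  Urban: (162/14611)²·(1−23/162)·3024000/23 = 13.868321
  Rural: (9867/14611)²·(1−2004/9867)·3361000/2004 = 609.51489
  Suburban: (4582/14611)²·(1−655/4582)·3730000/655 = 479.98055
  → Var(ȳ_str) = 1103.3638.
Var(ȳ_srs) = (1 − 2682/14611)·6742000/2682 = 2052.3625.
deff = 1103.3638 / 2052.3625 = 0.5376.

0.5376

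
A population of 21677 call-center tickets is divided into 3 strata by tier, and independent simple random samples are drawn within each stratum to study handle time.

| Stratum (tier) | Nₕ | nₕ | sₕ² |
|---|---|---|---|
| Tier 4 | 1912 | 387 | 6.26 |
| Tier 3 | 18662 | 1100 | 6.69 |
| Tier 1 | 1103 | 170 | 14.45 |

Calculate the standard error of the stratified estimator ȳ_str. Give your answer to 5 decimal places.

0.06729

Var(ȳ_str) = Σₕ Wₕ²(1 − fₕ)sₕ²/nₕ with Wₕ = Nₕ/N, N = 21677.
Tier 4: Wₕ = 0.08820409; term = 0.08820409²·(1 − 0.20240586)·6.26/387 = 1.0037435 × 10^-4.
Tier 3: Wₕ = 0.86091249; term = 0.86091249²·(1 − 0.05894331)·6.69/1100 = 0.0042419665.
Tier 1: Wₕ = 0.05088342; term = 0.05088342²·(1 − 0.15412511)·14.45/170 = 1.8615629 × 10^-4.
Sum = 0.0045284971.
SE = √(0.0045284971) = 0.06729.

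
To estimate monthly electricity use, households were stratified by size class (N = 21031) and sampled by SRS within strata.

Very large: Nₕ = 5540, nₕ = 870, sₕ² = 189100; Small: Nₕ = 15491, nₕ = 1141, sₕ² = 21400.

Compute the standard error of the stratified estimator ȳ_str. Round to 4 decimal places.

4.7053

Var(ȳ_str) = Σₕ Wₕ²(1 − fₕ)sₕ²/nₕ with Wₕ = Nₕ/N, N = 21031.
Very large: Wₕ = 0.26342066; term = 0.26342066²·(1 − 0.15703971)·189100/870 = 12.713908.
Small: Wₕ = 0.73657934; term = 0.73657934²·(1 − 0.07365567)·21400/1141 = 9.4262648.
Sum = 22.140173.
SE = √(22.140173) = 4.7053.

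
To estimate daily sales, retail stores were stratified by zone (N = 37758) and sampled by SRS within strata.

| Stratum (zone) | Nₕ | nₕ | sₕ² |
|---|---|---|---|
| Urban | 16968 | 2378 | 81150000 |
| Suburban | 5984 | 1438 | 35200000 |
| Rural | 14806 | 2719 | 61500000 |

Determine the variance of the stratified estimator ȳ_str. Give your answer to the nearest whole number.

9232

Var(ȳ_str) = Σₕ Wₕ²(1 − fₕ)sₕ²/nₕ with Wₕ = Nₕ/N, N = 37758.
Urban: Wₕ = 0.44938821; term = 0.44938821²·(1 − 0.14014616)·81150000/2378 = 5925.7682.
Suburban: Wₕ = 0.15848297; term = 0.15848297²·(1 − 0.24030749)·35200000/1438 = 467.07522.
Rural: Wₕ = 0.39212882; term = 0.39212882²·(1 − 0.18364177)·61500000/2719 = 2839.2538.
Sum = 9232.0972.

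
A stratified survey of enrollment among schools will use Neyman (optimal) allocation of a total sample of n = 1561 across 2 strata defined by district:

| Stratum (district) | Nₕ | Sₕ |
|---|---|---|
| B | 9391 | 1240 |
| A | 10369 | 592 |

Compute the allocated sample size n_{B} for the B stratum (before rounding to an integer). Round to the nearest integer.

Neyman allocation: nₕ = n·NₕSₕ / Σⱼ NⱼSⱼ.
Σ NⱼSⱼ = 9391·1240 + 10369·592 = 1.7783288 × 10^7.
n_{B} = 1561·9391·1240 / (1.7783288 × 10^7) = 1022.

1022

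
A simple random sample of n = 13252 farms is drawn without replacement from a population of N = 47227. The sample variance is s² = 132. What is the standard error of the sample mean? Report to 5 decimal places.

0.08465

Under SRS without replacement, Var(ȳ) = (1 − f)·s²/n with f = n/N = 13252/47227 = 0.28060220.
Var(ȳ) = (1 − 0.28060220)·132/13252 = 0.71939780·0.0099607606 = 0.0071657493.
SE(ȳ) = √(0.0071657493) = 0.08465.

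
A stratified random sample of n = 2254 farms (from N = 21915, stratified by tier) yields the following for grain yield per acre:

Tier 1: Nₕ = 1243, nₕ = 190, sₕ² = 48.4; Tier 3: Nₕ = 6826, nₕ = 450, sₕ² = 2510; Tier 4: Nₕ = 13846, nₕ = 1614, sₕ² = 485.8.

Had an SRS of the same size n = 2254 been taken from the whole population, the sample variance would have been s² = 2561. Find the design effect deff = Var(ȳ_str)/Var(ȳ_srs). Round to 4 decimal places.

Var(ȳ_str) = Σ Wₕ²(1−fₕ)sₕ²/nₕ with Wₕ = Nₕ/21915:
  Tier 1: (1243/21915)²·(1−190/1243)·48.4/190 = 6.9423789 × 10^-4
  Tier 3: (6826/21915)²·(1−450/6826)·2510/450 = 0.50546705
  Tier 4: (13846/21915)²·(1−1614/13846)·485.8/1614 = 0.10614336
  → Var(ȳ_str) = 0.61230465.
Var(ȳ_srs) = (1 − 2254/21915)·2561/2254 = 1.0193417.
deff = 0.61230465 / 1.0193417 = 0.6007.

0.6007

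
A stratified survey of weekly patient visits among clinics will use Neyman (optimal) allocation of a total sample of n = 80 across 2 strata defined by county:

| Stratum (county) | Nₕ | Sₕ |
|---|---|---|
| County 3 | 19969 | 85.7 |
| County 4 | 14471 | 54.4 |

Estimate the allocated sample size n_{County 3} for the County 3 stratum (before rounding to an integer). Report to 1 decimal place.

54.8

Neyman allocation: nₕ = n·NₕSₕ / Σⱼ NⱼSⱼ.
Σ NⱼSⱼ = 19969·85.7 + 14471·54.4 = 2.4985657 × 10^6.
n_{County 3} = 80·19969·85.7 / (2.4985657 × 10^6) = 54.8.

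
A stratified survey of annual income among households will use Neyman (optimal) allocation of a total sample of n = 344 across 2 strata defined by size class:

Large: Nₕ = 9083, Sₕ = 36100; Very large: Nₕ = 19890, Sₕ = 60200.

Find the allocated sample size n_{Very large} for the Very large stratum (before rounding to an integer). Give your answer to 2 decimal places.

270.05

Neyman allocation: nₕ = n·NₕSₕ / Σⱼ NⱼSⱼ.
Σ NⱼSⱼ = 9083·36100 + 19890·60200 = 1.5252743 × 10^9.
n_{Very large} = 344·19890·60200 / (1.5252743 × 10^9) = 270.05.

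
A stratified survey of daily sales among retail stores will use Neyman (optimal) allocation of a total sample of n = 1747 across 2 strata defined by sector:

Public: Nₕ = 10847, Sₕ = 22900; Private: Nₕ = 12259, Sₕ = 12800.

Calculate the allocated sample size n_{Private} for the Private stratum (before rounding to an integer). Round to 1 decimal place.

Neyman allocation: nₕ = n·NₕSₕ / Σⱼ NⱼSⱼ.
Σ NⱼSⱼ = 10847·22900 + 12259·12800 = 4.053115 × 10^8.
n_{Private} = 1747·12259·12800 / (4.053115 × 10^8) = 676.3.

676.3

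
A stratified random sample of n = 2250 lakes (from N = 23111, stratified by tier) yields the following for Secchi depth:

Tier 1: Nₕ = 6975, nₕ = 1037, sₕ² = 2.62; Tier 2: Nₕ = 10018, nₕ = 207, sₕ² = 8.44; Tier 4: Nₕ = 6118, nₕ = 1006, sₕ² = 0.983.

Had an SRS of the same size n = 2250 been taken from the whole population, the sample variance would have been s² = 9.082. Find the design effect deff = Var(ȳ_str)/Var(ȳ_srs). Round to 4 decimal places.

2.1287

Var(ȳ_str) = Σ Wₕ²(1−fₕ)sₕ²/nₕ with Wₕ = Nₕ/23111:
  Tier 1: (6975/23111)²·(1−1037/6975)·2.62/1037 = 1.959158 × 10^-4
  Tier 2: (10018/23111)²·(1−207/10018)·8.44/207 = 0.007502896
  Tier 4: (6118/23111)²·(1−1006/6118)·0.983/1006 = 5.7216117 × 10^-5
  → Var(ȳ_str) = 0.0077560279.
Var(ȳ_srs) = (1 − 2250/23111)·9.082/2250 = 0.0036434714.
deff = 0.0077560279 / 0.0036434714 = 2.1287.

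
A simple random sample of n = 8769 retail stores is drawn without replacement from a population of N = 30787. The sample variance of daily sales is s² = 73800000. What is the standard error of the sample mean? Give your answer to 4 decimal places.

Under SRS without replacement, Var(ȳ) = (1 − f)·s²/n with f = n/N = 8769/30787 = 0.28482801.
Var(ȳ) = (1 − 0.28482801)·73800000/8769 = 0.71517199·8416.0109 = 6018.8953.
SE(ȳ) = √(6018.8953) = 77.5815.

77.5815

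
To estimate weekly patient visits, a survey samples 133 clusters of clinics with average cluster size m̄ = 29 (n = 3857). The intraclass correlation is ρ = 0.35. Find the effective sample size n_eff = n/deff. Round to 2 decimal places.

357.13

deff = 1 + (29 − 1)·0.35 = 1 + 9.8 = 10.8.
n_eff = 3857 / 10.8 = 357.13.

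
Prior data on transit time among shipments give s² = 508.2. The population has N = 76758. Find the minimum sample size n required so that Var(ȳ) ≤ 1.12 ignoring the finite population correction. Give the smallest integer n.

Without fpc, n₀ = s²/D = 508.2/1.12 = 453.7500.
Rounding up, n = 454.

454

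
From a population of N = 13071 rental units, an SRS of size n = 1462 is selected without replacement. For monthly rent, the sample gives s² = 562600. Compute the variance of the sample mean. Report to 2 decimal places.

341.77

Under SRS without replacement, Var(ȳ) = (1 − f)·s²/n with f = n/N = 1462/13071 = 0.11185066.
Var(ȳ) = (1 − 0.11185066)·562600/1462 = 0.88814934·384.81532 = 341.77347.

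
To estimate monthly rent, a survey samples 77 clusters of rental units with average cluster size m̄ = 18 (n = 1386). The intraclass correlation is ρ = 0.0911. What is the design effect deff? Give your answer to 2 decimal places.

2.55

deff = 1 + (18 − 1)·0.0911 = 1 + 1.5487 = 2.5487.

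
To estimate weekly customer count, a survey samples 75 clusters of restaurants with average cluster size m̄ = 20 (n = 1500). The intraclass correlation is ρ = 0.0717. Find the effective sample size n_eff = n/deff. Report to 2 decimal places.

634.97

deff = 1 + (20 − 1)·0.0717 = 1 + 1.3623 = 2.3623.
n_eff = 1500 / 2.3623 = 634.97.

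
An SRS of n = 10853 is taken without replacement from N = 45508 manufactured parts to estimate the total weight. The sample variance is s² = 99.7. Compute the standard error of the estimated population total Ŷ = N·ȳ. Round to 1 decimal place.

3806.3

Var(Ŷ) = N²·Var(ȳ) = N²·(1 − n/N)·s²/n.
f = 10853/45508 = 0.23848554; Var(ȳ) = 0.76151446·99.7/10853 = 0.0069955765.
Var(Ŷ) = 45508² · 0.0069955765 = 1.4487685 × 10^7.
SE(Ŷ) = √(1.4487685 × 10^7) = 3806.3.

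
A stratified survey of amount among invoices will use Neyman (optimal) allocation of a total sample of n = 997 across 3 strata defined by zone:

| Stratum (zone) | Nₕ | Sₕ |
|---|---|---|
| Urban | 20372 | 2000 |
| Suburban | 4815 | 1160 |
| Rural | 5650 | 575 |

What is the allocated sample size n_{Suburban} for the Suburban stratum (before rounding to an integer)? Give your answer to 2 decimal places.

112.32

Neyman allocation: nₕ = n·NₕSₕ / Σⱼ NⱼSⱼ.
Σ NⱼSⱼ = 20372·2000 + 4815·1160 + 5650·575 = 4.957815 × 10^7.
n_{Suburban} = 997·4815·1160 / (4.957815 × 10^7) = 112.32.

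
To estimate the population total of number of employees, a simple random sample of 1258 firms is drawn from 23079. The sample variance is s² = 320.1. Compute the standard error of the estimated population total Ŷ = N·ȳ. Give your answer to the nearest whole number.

Var(Ŷ) = N²·Var(ȳ) = N²·(1 − n/N)·s²/n.
f = 1258/23079 = 0.05450843; Var(ȳ) = 0.94549157·320.1/1258 = 0.24058176.
Var(Ŷ) = 23079² · 0.24058176 = 1.2814353 × 10^8.
SE(Ŷ) = √(1.2814353 × 10^8) = 11320.

11320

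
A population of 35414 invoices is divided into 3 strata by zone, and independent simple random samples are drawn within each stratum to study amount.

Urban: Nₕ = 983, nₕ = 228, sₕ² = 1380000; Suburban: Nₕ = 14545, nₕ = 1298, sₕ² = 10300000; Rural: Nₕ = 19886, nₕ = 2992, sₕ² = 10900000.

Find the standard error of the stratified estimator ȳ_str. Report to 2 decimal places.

Var(ȳ_str) = Σₕ Wₕ²(1 − fₕ)sₕ²/nₕ with Wₕ = Nₕ/N, N = 35414.
Urban: Wₕ = 0.02775738; term = 0.02775738²·(1 − 0.23194303)·1380000/228 = 3.5817457.
Suburban: Wₕ = 0.41071328; term = 0.41071328²·(1 − 0.08924029)·10300000/1298 = 1219.1126.
Rural: Wₕ = 0.56152934; term = 0.56152934²·(1 − 0.15045761)·10900000/2992 = 975.87652.
Sum = 2198.5709.
SE = √(2198.5709) = 46.89.

46.89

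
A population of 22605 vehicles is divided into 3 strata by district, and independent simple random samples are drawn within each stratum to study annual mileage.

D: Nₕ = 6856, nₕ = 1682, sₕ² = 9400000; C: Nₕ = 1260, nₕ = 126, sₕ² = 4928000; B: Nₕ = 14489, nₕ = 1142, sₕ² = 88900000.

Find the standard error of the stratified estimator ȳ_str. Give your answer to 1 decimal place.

Var(ȳ_str) = Σₕ Wₕ²(1 − fₕ)sₕ²/nₕ with Wₕ = Nₕ/N, N = 22605.
D: Wₕ = 0.30329573; term = 0.30329573²·(1 − 0.24533256)·9400000/1682 = 387.96279.
C: Wₕ = 0.05573988; term = 0.05573988²·(1 − 0.10000000)·4928000/126 = 109.36409.
B: Wₕ = 0.64096439; term = 0.64096439²·(1 − 0.07881841)·88900000/1142 = 29461.083.
Sum = 29958.41.
SE = √(29958.41) = 173.1.

173.1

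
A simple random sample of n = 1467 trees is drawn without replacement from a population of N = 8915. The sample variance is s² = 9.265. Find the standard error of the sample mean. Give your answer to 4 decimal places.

Under SRS without replacement, Var(ȳ) = (1 − f)·s²/n with f = n/N = 1467/8915 = 0.16455412.
Var(ȳ) = (1 − 0.16455412)·9.265/1467 = 0.83544588·0.0063156101 = 0.0052763504.
SE(ȳ) = √(0.0052763504) = 0.0726.

0.0726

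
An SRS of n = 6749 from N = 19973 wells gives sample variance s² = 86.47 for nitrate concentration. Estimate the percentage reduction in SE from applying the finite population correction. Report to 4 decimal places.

f = n/N = 6749/19973 = 0.33790617.
SE_no-fpc = √(s²/n) = 0.11319129; SE_fpc = √((1−f)s²/n) = 0.09210279.
Ratio = √(1−f) = 0.81369148. Reduction = 100·(1 − 0.81369148) = 18.6309%.

18.6309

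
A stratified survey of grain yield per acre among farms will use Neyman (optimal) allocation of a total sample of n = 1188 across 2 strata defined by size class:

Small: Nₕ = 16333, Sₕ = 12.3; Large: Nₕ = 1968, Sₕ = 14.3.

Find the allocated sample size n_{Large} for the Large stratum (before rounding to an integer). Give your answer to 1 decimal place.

Neyman allocation: nₕ = n·NₕSₕ / Σⱼ NⱼSⱼ.
Σ NⱼSⱼ = 16333·12.3 + 1968·14.3 = 229038.3.
n_{Large} = 1188·1968·14.3 / 229038.3 = 146.0.

146.0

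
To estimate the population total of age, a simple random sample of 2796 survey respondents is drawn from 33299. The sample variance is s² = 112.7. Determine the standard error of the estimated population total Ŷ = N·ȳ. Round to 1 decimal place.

6398.5

Var(Ŷ) = N²·Var(ȳ) = N²·(1 − n/N)·s²/n.
f = 2796/33299 = 0.08396649; Var(ȳ) = 0.91603351·112.7/2796 = 0.036923096.
Var(Ŷ) = 33299² · 0.036923096 = 4.0941193 × 10^7.
SE(Ŷ) = √(4.0941193 × 10^7) = 6398.5.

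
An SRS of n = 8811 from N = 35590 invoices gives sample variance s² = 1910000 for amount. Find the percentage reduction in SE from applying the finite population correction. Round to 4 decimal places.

13.2573

f = n/N = 8811/35590 = 0.24756954.
SE_no-fpc = √(s²/n) = 14.723263; SE_fpc = √((1−f)s²/n) = 12.771364.
Ratio = √(1−f) = 0.86742749. Reduction = 100·(1 − 0.86742749) = 13.2573%.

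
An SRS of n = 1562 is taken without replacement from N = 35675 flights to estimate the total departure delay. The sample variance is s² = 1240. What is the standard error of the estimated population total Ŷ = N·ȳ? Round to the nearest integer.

31082

Var(Ŷ) = N²·Var(ȳ) = N²·(1 − n/N)·s²/n.
f = 1562/35675 = 0.04378416; Var(ȳ) = 0.95621584·1240/1562 = 0.7590958.
Var(Ŷ) = 35675² · 0.7590958 = 9.6610549 × 10^8.
SE(Ŷ) = √(9.6610549 × 10^8) = 31082.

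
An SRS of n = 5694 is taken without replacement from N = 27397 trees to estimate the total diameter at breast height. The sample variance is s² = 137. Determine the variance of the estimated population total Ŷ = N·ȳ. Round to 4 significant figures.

1.431 × 10^7

Var(Ŷ) = N²·Var(ȳ) = N²·(1 − n/N)·s²/n.
f = 5694/27397 = 0.20783297; Var(ȳ) = 0.79216703·137/5694 = 0.019059867.
Var(Ŷ) = 27397² · 0.019059867 = 1.4306252 × 10^7.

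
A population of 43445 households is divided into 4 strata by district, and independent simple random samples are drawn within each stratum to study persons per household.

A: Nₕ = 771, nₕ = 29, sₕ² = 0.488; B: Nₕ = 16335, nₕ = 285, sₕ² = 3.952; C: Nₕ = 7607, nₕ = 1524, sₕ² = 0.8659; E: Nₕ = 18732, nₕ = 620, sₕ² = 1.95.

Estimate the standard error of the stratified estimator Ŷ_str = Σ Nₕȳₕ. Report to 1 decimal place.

2176.8

Var(Ŷ_str) = Σₕ Nₕ²(1 − fₕ)sₕ²/nₕ.
A: 771²·(1 − 29/771)·0.488/29 = 9626.7592.
B: 16335²·(1 − 285/16335)·3.952/285 = 3.6355176 × 10^6.
C: 7607²·(1 − 1524/7607)·0.8659/1524 = 26291.418.
E: 18732²·(1 − 620/18732)·1.95/620 = 1.0670714 × 10^6.
Sum = 4.7385072 × 10^6.
SE = √(4.7385072 × 10^6) = 2176.8.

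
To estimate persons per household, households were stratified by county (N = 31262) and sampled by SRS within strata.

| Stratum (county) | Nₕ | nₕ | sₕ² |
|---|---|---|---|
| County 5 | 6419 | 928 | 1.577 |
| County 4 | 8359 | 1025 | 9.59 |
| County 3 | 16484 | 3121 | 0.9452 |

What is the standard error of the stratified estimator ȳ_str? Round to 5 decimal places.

0.02677

Var(ȳ_str) = Σₕ Wₕ²(1 − fₕ)sₕ²/nₕ with Wₕ = Nₕ/N, N = 31262.
County 5: Wₕ = 0.20532915; term = 0.20532915²·(1 − 0.14457081)·1.577/928 = 6.1287093 × 10^-5.
County 4: Wₕ = 0.26738532; term = 0.26738532²·(1 − 0.12262232)·9.59/1025 = 5.8688966 × 10^-4.
County 3: Wₕ = 0.52728552; term = 0.52728552²·(1 − 0.18933511)·0.9452/3121 = 6.8259484 × 10^-5.
Sum = 7.1643624 × 10^-4.
SE = √(7.1643624 × 10^-4) = 0.02677.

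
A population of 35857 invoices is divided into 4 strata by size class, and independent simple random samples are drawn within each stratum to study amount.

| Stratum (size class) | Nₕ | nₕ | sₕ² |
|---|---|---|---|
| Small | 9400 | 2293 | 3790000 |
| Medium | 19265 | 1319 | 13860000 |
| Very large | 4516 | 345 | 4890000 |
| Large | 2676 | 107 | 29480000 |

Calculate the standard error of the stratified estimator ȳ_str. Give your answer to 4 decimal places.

Var(ȳ_str) = Σₕ Wₕ²(1 − fₕ)sₕ²/nₕ with Wₕ = Nₕ/N, N = 35857.
Small: Wₕ = 0.26215244; term = 0.26215244²·(1 − 0.24393617)·3790000/2293 = 85.881856.
Medium: Wₕ = 0.53727306; term = 0.53727306²·(1 − 0.06846613)·13860000/1319 = 2825.5774.
Very large: Wₕ = 0.12594472; term = 0.12594472²·(1 − 0.07639504)·4890000/345 = 207.65194.
Large: Wₕ = 0.07462978; term = 0.07462978²·(1 − 0.03998505)·29480000/107 = 1473.1468.
Sum = 4592.258.
SE = √(4592.258) = 67.7662.

67.7662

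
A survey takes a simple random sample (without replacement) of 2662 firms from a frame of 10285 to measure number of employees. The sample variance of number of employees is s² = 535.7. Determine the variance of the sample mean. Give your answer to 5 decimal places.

0.14915

Under SRS without replacement, Var(ȳ) = (1 − f)·s²/n with f = n/N = 2662/10285 = 0.25882353.
Var(ȳ) = (1 − 0.25882353)·535.7/2662 = 0.74117647·0.20123967 = 0.14915411.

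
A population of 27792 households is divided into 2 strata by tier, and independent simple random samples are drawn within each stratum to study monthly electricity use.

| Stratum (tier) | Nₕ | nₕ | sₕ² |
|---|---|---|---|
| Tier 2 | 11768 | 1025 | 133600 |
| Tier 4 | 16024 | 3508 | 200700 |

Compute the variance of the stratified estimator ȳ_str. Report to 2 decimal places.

Var(ȳ_str) = Σₕ Wₕ²(1 − fₕ)sₕ²/nₕ with Wₕ = Nₕ/N, N = 27792.
Tier 2: Wₕ = 0.42343120; term = 0.42343120²·(1 − 0.08710061)·133600/1025 = 21.333948.
Tier 4: Wₕ = 0.57656880; term = 0.57656880²·(1 − 0.21892162)·200700/3508 = 14.855411.
Sum = 36.189359.

36.19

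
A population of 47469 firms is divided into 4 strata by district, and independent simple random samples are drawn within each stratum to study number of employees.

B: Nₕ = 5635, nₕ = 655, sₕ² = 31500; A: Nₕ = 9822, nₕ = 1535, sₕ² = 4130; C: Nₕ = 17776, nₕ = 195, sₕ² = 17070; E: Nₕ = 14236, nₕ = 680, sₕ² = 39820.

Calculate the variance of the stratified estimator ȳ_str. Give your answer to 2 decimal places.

17.85

Var(ȳ_str) = Σₕ Wₕ²(1 − fₕ)sₕ²/nₕ with Wₕ = Nₕ/N, N = 47469.
B: Wₕ = 0.11870905; term = 0.11870905²·(1 − 0.11623780)·31500/655 = 0.59892488.
A: Wₕ = 0.20691399; term = 0.20691399²·(1 − 0.15628182)·4130/1535 = 0.097189372.
C: Wₕ = 0.37447597; term = 0.37447597²·(1 − 0.01096985)·17070/195 = 12.141053.
E: Wₕ = 0.29990099; term = 0.29990099²·(1 − 0.04776623)·39820/680 = 5.01524.
Sum = 17.852407.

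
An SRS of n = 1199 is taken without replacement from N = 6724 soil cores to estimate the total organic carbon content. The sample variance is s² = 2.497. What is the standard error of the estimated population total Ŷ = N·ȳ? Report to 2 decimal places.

278.15

Var(Ŷ) = N²·Var(ȳ) = N²·(1 − n/N)·s²/n.
f = 1199/6724 = 0.17831648; Var(ȳ) = 0.82168352·2.497/1199 = 0.0017112125.
Var(Ŷ) = 6724² · 0.0017112125 = 77367.641.
SE(Ŷ) = √(77367.641) = 278.15.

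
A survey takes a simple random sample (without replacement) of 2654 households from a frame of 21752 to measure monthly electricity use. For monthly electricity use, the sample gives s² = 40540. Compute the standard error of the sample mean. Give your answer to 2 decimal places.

Under SRS without replacement, Var(ȳ) = (1 − f)·s²/n with f = n/N = 2654/21752 = 0.12201177.
Var(ȳ) = (1 − 0.12201177)·40540/2654 = 0.87798823·15.275057 = 13.41132.
SE(ȳ) = √(13.41132) = 3.66.

3.66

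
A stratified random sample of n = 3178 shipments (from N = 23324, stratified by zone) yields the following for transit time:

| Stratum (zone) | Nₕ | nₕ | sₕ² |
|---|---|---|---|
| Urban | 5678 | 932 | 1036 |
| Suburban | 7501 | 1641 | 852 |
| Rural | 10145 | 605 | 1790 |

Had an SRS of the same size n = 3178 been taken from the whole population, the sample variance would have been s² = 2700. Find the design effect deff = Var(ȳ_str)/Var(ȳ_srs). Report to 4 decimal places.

Var(ȳ_str) = Σ Wₕ²(1−fₕ)sₕ²/nₕ with Wₕ = Nₕ/23324:
  Urban: (5678/23324)²·(1−932/5678)·1036/932 = 0.055063131
  Suburban: (7501/23324)²·(1−1641/7501)·852/1641 = 0.041950943
  Rural: (10145/23324)²·(1−605/10145)·1790/605 = 0.52637108
  → Var(ȳ_str) = 0.62338515.
Var(ȳ_srs) = (1 − 3178/23324)·2700/3178 = 0.73383035.
deff = 0.62338515 / 0.73383035 = 0.8495.

0.8495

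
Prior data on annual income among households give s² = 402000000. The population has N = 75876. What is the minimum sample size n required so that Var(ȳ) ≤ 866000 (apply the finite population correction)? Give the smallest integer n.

462

Without fpc, n₀ = s²/D = 402000000/866000 = 464.2032.
With fpc, (1 − n/N)·s²/n ≤ D requires n ≥ n₀/(1 + n₀/N) = 464.2032/(1 + 464.2032/75876) = 461.3805.
Rounding up, n = 462.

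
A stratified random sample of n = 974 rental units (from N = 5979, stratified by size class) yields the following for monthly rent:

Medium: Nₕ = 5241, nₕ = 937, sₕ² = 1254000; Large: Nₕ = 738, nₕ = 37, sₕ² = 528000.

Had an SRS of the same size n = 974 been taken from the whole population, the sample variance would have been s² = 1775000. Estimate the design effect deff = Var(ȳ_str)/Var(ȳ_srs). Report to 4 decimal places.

0.6889

Var(ȳ_str) = Σ Wₕ²(1−fₕ)sₕ²/nₕ with Wₕ = Nₕ/5979:
  Medium: (5241/5979)²·(1−937/5241)·1254000/937 = 844.4759
  Large: (738/5979)²·(1−37/738)·528000/37 = 206.51399
  → Var(ȳ_str) = 1050.9899.
Var(ȳ_srs) = (1 − 974/5979)·1775000/974 = 1525.5095.
deff = 1050.9899 / 1525.5095 = 0.6889.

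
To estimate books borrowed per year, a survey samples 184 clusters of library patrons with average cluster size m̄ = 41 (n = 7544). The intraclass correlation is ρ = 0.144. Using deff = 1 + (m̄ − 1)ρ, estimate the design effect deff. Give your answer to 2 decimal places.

deff = 1 + (41 − 1)·0.144 = 1 + 5.76 = 6.76.

6.76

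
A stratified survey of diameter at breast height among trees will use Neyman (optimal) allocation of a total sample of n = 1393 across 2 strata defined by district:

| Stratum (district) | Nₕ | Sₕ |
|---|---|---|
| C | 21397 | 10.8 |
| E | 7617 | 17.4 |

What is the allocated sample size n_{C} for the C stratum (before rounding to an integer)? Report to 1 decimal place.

885.3

Neyman allocation: nₕ = n·NₕSₕ / Σⱼ NⱼSⱼ.
Σ NⱼSⱼ = 21397·10.8 + 7617·17.4 = 363623.4.
n_{C} = 1393·21397·10.8 / 363623.4 = 885.3.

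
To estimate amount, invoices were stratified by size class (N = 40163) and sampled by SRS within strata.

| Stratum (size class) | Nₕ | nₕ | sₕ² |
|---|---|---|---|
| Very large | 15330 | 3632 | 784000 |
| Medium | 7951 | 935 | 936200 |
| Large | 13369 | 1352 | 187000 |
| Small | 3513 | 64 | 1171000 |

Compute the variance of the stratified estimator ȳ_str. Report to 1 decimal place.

Var(ȳ_str) = Σₕ Wₕ²(1 − fₕ)sₕ²/nₕ with Wₕ = Nₕ/N, N = 40163.
Very large: Wₕ = 0.38169459; term = 0.38169459²·(1 − 0.23692107)·784000/3632 = 23.997815.
Medium: Wₕ = 0.19796828; term = 0.19796828²·(1 − 0.11759527)·936200/935 = 34.627096.
Large: Wₕ = 0.33286856; term = 0.33286856²·(1 − 0.10112948)·187000/1352 = 13.775508.
Small: Wₕ = 0.08746857; term = 0.08746857²·(1 − 0.01821805)·1171000/64 = 137.43457.
Sum = 209.83499.

209.8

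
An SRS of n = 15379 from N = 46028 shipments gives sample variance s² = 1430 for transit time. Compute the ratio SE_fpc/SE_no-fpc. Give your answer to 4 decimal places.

0.8160

f = n/N = 15379/46028 = 0.33412271.
SE_no-fpc = √(s²/n) = 0.30493268; SE_fpc = √((1−f)s²/n) = 0.24882904.
Ratio = √(1−f) = 0.81601305.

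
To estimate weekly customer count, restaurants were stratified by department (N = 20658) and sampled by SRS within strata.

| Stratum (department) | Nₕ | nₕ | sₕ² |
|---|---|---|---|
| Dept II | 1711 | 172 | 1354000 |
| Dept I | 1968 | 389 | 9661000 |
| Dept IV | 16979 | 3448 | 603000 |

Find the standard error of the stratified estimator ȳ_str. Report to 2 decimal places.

Var(ȳ_str) = Σₕ Wₕ²(1 − fₕ)sₕ²/nₕ with Wₕ = Nₕ/N, N = 20658.
Dept II: Wₕ = 0.08282506; term = 0.08282506²·(1 − 0.10052601)·1354000/172 = 48.573825.
Dept I: Wₕ = 0.09526576; term = 0.09526576²·(1 − 0.19766260)·9661000/389 = 180.84361.
Dept IV: Wₕ = 0.82190919; term = 0.82190919²·(1 − 0.20307439)·603000/3448 = 94.148957.
Sum = 323.56639.
SE = √(323.56639) = 17.99.

17.99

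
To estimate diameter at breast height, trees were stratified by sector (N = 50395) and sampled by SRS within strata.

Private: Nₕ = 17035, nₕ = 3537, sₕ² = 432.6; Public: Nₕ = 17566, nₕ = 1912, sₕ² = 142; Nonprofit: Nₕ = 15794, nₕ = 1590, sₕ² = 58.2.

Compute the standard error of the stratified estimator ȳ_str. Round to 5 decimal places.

0.14949

Var(ȳ_str) = Σₕ Wₕ²(1 − fₕ)sₕ²/nₕ with Wₕ = Nₕ/N, N = 50395.
Private: Wₕ = 0.33802957; term = 0.33802957²·(1 − 0.20763135)·432.6/3537 = 0.011073582.
Public: Wₕ = 0.34856633; term = 0.34856633²·(1 − 0.10884664)·142/1912 = 0.0080412537.
Nonprofit: Wₕ = 0.31340411; term = 0.31340411²·(1 − 0.10067114)·58.2/1590 = 0.0032333577.
Sum = 0.022348193.
SE = √(0.022348193) = 0.14949.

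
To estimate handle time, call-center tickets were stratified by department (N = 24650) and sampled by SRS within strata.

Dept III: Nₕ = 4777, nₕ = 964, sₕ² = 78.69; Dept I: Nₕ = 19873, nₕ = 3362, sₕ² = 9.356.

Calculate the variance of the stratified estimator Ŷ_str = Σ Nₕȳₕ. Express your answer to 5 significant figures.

2.4000 × 10^6

Var(Ŷ_str) = Σₕ Nₕ²(1 − fₕ)sₕ²/nₕ.
Dept III: 4777²·(1 − 964/4777)·78.69/964 = 1.4868411 × 10^6.
Dept I: 19873²·(1 − 3362/19873)·9.356/3362 = 913123.07.
Sum = 2.3999642 × 10^6.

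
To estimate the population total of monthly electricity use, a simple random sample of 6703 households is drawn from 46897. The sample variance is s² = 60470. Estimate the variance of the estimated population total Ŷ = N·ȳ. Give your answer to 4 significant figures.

Var(Ŷ) = N²·Var(ȳ) = N²·(1 − n/N)·s²/n.
f = 6703/46897 = 0.14293025; Var(ȳ) = 0.85706975·60470/6703 = 7.7319122.
Var(Ŷ) = 46897² · 7.7319122 = 1.7005016 × 10^10.

1.701 × 10^10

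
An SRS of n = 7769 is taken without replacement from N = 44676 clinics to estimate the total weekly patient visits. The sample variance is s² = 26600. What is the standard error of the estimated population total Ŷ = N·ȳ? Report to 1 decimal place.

Var(Ŷ) = N²·Var(ȳ) = N²·(1 − n/N)·s²/n.
f = 7769/44676 = 0.17389650; Var(ȳ) = 0.82610350·26600/7769 = 2.8284661.
Var(Ŷ) = 44676² · 2.8284661 = 5.6454627 × 10^9.
SE(Ŷ) = √(5.6454627 × 10^9) = 75136.3.

75136.3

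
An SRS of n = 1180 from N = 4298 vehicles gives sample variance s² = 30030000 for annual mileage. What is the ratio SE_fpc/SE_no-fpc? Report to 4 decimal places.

f = n/N = 1180/4298 = 0.27454630.
SE_no-fpc = √(s²/n) = 159.52791; SE_fpc = √((1−f)s²/n) = 135.87561.
Ratio = √(1−f) = 0.85173570.

0.8517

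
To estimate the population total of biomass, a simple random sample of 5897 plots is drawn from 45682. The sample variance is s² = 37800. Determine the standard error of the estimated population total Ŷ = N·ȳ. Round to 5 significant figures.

107940

Var(Ŷ) = N²·Var(ȳ) = N²·(1 − n/N)·s²/n.
f = 5897/45682 = 0.12908804; Var(ȳ) = 0.87091196·37800/5897 = 5.5825796.
Var(Ŷ) = 45682² · 5.5825796 = 1.1649979 × 10^10.
SE(Ŷ) = √(1.1649979 × 10^10) = 107940.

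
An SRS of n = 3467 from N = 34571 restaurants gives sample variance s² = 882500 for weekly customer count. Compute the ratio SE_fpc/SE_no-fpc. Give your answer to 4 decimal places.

0.9485

f = n/N = 3467/34571 = 0.10028637.
SE_no-fpc = √(s²/n) = 15.954399; SE_fpc = √((1−f)s²/n) = 15.133263.
Ratio = √(1−f) = 0.94853236.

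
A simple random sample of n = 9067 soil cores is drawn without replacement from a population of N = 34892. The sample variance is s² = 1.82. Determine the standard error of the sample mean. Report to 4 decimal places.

0.0122

Under SRS without replacement, Var(ȳ) = (1 − f)·s²/n with f = n/N = 9067/34892 = 0.25985899.
Var(ȳ) = (1 − 0.25985899)·1.82/9067 = 0.74014101·2.0072791 × 10^-4 = 1.4856696 × 10^-4.
SE(ȳ) = √(1.4856696 × 10^-4) = 0.0122.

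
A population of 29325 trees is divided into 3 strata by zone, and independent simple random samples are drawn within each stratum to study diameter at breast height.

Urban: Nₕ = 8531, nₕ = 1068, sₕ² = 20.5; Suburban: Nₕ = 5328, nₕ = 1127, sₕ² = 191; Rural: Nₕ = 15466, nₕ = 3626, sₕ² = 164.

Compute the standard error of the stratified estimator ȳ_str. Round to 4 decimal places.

0.1244

Var(ȳ_str) = Σₕ Wₕ²(1 − fₕ)sₕ²/nₕ with Wₕ = Nₕ/N, N = 29325.
Urban: Wₕ = 0.29091219; term = 0.29091219²·(1 − 0.12519048)·20.5/1068 = 0.0014210847.
Suburban: Wₕ = 0.18168798; term = 0.18168798²·(1 − 0.21152402)·191/1127 = 0.0044111346.
Rural: Wₕ = 0.52739983; term = 0.52739983²·(1 − 0.23444976)·164/3626 = 0.009630963.
Sum = 0.015463182.
SE = √(0.015463182) = 0.1244.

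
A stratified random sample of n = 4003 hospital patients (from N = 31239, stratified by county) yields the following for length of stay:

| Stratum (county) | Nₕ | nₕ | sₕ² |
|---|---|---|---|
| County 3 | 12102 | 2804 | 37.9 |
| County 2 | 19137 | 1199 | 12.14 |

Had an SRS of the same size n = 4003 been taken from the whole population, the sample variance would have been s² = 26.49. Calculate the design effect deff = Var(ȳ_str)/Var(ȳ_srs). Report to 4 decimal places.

0.8874

Var(ȳ_str) = Σ Wₕ²(1−fₕ)sₕ²/nₕ with Wₕ = Nₕ/31239:
  County 3: (12102/31239)²·(1−2804/12102)·37.9/2804 = 0.0015585245
  County 2: (19137/31239)²·(1−1199/19137)·12.14/1199 = 0.0035616655
  → Var(ȳ_str) = 0.00512019.
Var(ȳ_srs) = (1 − 4003/31239)·26.49/4003 = 0.0057695584.
deff = 0.00512019 / 0.0057695584 = 0.8874.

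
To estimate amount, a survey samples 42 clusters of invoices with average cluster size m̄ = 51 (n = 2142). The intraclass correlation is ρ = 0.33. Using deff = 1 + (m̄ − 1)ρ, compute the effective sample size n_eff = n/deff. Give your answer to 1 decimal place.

122.4

deff = 1 + (51 − 1)·0.33 = 1 + 16.5 = 17.5.
n_eff = 2142 / 17.5 = 122.4.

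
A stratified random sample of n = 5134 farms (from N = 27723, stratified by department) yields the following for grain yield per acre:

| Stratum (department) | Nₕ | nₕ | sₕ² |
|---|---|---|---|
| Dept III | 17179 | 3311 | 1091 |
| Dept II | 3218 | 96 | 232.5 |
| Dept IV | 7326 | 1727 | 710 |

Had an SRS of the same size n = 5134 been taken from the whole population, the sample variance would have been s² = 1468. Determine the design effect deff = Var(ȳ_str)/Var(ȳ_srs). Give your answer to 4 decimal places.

0.6685

Var(ȳ_str) = Σ Wₕ²(1−fₕ)sₕ²/nₕ with Wₕ = Nₕ/27723:
  Dept III: (17179/27723)²·(1−3311/17179)·1091/3311 = 0.10214023
  Dept II: (3218/27723)²·(1−96/3218)·232.5/96 = 0.031658491
  Dept IV: (7326/27723)²·(1−1727/7326)·710/1727 = 0.02194133
  → Var(ȳ_str) = 0.15574005.
Var(ȳ_srs) = (1 − 5134/27723)·1468/5134 = 0.23298447.
deff = 0.15574005 / 0.23298447 = 0.6685.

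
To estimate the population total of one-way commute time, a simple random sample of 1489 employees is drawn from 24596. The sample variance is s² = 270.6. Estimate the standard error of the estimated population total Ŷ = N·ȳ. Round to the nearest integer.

10163

Var(Ŷ) = N²·Var(ȳ) = N²·(1 − n/N)·s²/n.
f = 1489/24596 = 0.06053830; Var(ȳ) = 0.93946170·270.6/1489 = 0.17073092.
Var(Ŷ) = 24596² · 0.17073092 = 1.0328593 × 10^8.
SE(Ŷ) = √(1.0328593 × 10^8) = 10163.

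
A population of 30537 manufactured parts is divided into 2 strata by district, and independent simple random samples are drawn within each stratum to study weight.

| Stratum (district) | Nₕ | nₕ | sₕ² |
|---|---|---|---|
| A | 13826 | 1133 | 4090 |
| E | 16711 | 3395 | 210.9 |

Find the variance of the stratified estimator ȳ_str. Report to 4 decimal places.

0.6942

Var(ȳ_str) = Σₕ Wₕ²(1 − fₕ)sₕ²/nₕ with Wₕ = Nₕ/N, N = 30537.
A: Wₕ = 0.45276222; term = 0.45276222²·(1 − 0.08194706)·4090/1133 = 0.67936238.
E: Wₕ = 0.54723778; term = 0.54723778²·(1 − 0.20315960)·210.9/3395 = 0.014823825.
Sum = 0.69418621.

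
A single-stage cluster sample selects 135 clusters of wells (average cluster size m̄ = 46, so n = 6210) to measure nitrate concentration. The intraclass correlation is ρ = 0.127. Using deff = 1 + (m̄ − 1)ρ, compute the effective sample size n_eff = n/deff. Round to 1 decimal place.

deff = 1 + (46 − 1)·0.127 = 1 + 5.715 = 6.715.
n_eff = 6210 / 6.715 = 924.8.

924.8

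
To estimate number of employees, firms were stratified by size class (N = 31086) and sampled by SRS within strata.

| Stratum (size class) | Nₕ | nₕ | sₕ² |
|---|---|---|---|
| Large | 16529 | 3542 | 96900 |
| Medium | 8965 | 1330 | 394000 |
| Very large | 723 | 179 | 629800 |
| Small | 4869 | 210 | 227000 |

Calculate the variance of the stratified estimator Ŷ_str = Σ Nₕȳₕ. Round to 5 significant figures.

5.2055 × 10^10

Var(Ŷ_str) = Σₕ Nₕ²(1 − fₕ)sₕ²/nₕ.
Large: 16529²·(1 − 3542/16529)·96900/3542 = 5.872603 × 10^9.
Medium: 8965²·(1 − 1330/8965)·394000/1330 = 2.027701 × 10^10.
Very large: 723²·(1 − 179/723)·629800/179 = 1.383843 × 10^9.
Small: 4869²·(1 − 210/4869)·227000/210 = 2.4521049 × 10^10.
Sum = 5.2054505 × 10^10.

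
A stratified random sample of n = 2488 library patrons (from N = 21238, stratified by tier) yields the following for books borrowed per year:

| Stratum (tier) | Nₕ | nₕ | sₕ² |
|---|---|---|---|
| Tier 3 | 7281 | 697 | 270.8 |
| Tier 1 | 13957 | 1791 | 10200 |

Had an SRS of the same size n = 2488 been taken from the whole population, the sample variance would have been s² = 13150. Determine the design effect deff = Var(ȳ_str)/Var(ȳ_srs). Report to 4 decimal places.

0.4683

Var(ȳ_str) = Σ Wₕ²(1−fₕ)sₕ²/nₕ with Wₕ = Nₕ/21238:
  Tier 3: (7281/21238)²·(1−697/7281)·270.8/697 = 0.041292341
  Tier 1: (13957/21238)²·(1−1791/13957)·10200/1791 = 2.1439628
  → Var(ȳ_str) = 2.1852551.
Var(ȳ_srs) = (1 − 2488/21238)·13150/2488 = 4.6661966.
deff = 2.1852551 / 4.6661966 = 0.4683.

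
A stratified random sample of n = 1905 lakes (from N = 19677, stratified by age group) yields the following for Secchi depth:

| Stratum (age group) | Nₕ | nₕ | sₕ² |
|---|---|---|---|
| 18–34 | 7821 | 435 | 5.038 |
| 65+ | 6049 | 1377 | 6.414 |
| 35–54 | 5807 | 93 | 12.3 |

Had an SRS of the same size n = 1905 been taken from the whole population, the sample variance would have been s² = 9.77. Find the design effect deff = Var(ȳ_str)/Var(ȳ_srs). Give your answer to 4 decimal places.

2.8933

Var(ȳ_str) = Σ Wₕ²(1−fₕ)sₕ²/nₕ with Wₕ = Nₕ/19677:
  18–34: (7821/19677)²·(1−435/7821)·5.038/435 = 0.0017279164
  65+: (6049/19677)²·(1−1377/6049)·6.414/1377 = 3.3998806 × 10^-4
  35–54: (5807/19677)²·(1−93/5807)·12.3/93 = 0.011334346
  → Var(ȳ_str) = 0.01340225.
Var(ȳ_srs) = (1 − 1905/19677)·9.77/1905 = 0.0046320901.
deff = 0.01340225 / 0.0046320901 = 2.8933.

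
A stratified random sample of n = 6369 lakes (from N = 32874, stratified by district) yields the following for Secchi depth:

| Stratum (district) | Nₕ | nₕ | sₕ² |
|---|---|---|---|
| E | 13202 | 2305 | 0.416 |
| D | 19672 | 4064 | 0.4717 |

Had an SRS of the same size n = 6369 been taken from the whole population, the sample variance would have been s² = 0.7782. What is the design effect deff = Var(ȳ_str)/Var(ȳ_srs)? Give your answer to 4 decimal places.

0.5786

Var(ȳ_str) = Σ Wₕ²(1−fₕ)sₕ²/nₕ with Wₕ = Nₕ/32874:
  E: (13202/32874)²·(1−2305/13202)·0.416/2305 = 2.4025032 × 10^-5
  D: (19672/32874)²·(1−4064/19672)·0.4717/4064 = 3.297637 × 10^-5
  → Var(ȳ_str) = 5.7001402 × 10^-5.
Var(ȳ_srs) = (1 − 6369/32874)·0.7782/6369 = 9.8513383 × 10^-5.
deff = (5.7001402 × 10^-5) / (9.8513383 × 10^-5) = 0.5786.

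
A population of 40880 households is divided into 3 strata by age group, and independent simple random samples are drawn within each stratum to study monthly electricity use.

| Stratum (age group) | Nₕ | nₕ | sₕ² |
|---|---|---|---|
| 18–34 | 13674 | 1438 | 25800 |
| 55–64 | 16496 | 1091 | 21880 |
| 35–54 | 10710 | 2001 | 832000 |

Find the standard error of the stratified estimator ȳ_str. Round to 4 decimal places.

Var(ȳ_str) = Σₕ Wₕ²(1 − fₕ)sₕ²/nₕ with Wₕ = Nₕ/N, N = 40880.
18–34: Wₕ = 0.33449119; term = 0.33449119²·(1 − 0.10516308)·25800/1438 = 1.7962802.
55–64: Wₕ = 0.40352250; term = 0.40352250²·(1 − 0.06613725)·21880/1091 = 3.0495878.
35–54: Wₕ = 0.26198630; term = 0.26198630²·(1 − 0.18683473)·832000/2001 = 23.206638.
Sum = 28.052506.
SE = √(28.052506) = 5.2965.

5.2965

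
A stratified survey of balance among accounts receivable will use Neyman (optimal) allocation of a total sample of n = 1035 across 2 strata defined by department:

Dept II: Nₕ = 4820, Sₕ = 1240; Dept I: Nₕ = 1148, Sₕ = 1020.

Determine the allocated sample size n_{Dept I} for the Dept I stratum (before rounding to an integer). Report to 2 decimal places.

Neyman allocation: nₕ = n·NₕSₕ / Σⱼ NⱼSⱼ.
Σ NⱼSⱼ = 4820·1240 + 1148·1020 = 7.14776 × 10^6.
n_{Dept I} = 1035·1148·1020 / (7.14776 × 10^6) = 169.56.

169.56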